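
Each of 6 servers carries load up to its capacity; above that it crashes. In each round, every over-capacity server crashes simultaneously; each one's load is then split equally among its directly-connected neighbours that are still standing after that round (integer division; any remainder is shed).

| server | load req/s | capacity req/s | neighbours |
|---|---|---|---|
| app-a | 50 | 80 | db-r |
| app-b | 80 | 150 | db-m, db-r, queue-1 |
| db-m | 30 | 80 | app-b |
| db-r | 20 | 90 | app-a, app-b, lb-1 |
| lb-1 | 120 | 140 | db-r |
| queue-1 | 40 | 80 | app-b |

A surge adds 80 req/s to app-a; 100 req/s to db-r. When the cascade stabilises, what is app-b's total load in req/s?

Round 1 — app-a at 130 > 80; db-r at 120 > 90. app-a, db-r crash.
  app-a sheds 130 req/s: no online neighbours, lost.
  db-r sheds 120 req/s to app-b, lb-1: 60 each.
    app-b: 80+60 = 140 ≤ 150
    lb-1: 120+60 = 180 > 140
Round 2 — lb-1 crashes.
  lb-1 sheds 180 req/s: no online neighbours, lost.
No further crashes.

140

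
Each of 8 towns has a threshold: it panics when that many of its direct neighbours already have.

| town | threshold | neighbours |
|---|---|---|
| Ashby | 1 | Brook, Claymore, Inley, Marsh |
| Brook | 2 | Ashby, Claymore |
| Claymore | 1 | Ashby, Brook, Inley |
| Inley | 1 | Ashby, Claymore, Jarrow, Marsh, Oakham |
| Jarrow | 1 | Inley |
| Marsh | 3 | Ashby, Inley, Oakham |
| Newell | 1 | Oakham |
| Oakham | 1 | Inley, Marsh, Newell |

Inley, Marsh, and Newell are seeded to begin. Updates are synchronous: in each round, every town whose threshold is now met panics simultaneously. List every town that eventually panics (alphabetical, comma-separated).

Ashby, Brook, Claymore, Inley, Jarrow, Marsh, Newell, Oakham

Round 1 — Inley, Marsh, Newell panic (initial).
Round 2 — checking thresholds:
  Ashby: 2 of 4 neighbours ≥ 1, panics.
  Claymore: 1 of 3 neighbours ≥ 1, panics.
  Jarrow: 1 of 1 neighbours ≥ 1, panics.
  Oakham: 3 of 3 neighbours ≥ 1, panics.
Round 3 — checking thresholds:
  Brook: 2 of 2 neighbours ≥ 2, panics.
Round 4 — no new panics; cascade stops.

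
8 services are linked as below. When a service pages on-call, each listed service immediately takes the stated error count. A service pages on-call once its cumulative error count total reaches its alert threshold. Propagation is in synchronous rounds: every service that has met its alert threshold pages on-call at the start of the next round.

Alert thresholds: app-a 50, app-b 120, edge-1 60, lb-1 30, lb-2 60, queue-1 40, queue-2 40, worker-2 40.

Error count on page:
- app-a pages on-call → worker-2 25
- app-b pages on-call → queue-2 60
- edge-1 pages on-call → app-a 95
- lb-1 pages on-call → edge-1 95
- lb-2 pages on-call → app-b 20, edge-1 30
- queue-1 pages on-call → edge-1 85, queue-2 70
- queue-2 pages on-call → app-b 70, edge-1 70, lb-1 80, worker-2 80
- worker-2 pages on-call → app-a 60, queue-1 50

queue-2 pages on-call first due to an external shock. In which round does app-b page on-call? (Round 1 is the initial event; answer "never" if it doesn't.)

Round 1 — queue-2 pages on-call (initial).
  app-b: +70 → 70 < 120
  edge-1: +70 → 70 ≥ 60
  lb-1: +80 → 80 ≥ 30
  worker-2: +80 → 80 ≥ 40
Round 2 — edge-1, lb-1, worker-2 page on-call.
  app-a: +95+60 → 155 ≥ 50
  queue-1: +50 → 50 ≥ 40
Round 3 — app-a, queue-1 page on-call.
No further pages.

never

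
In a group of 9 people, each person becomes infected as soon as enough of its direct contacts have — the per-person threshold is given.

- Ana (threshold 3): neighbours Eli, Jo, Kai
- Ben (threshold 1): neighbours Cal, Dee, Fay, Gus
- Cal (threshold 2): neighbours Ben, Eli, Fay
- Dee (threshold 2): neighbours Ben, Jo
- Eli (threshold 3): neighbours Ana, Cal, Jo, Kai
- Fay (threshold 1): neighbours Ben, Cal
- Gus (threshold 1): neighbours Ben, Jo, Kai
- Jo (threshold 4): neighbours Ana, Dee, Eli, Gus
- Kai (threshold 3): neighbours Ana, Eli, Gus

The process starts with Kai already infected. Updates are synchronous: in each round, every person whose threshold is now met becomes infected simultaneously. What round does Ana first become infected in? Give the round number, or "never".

never

Round 1 — Kai becomes infected (initial).
Round 2 — checking thresholds:
  Ana: 1 of 3 neighbours < 3, holds.
  Eli: 1 of 4 neighbours < 3, holds.
  Gus: 1 of 3 neighbours ≥ 1, becomes infected.
Round 3 — checking thresholds:
  Ana: 1 of 3 neighbours < 3, holds.
  Ben: 1 of 4 neighbours ≥ 1, becomes infected.
  Eli: 1 of 4 neighbours < 3, holds.
  Jo: 1 of 4 neighbours < 4, holds.
Round 4 — checking thresholds:
  Ana: 1 of 3 neighbours < 3, holds.
  Cal: 1 of 3 neighbours < 2, holds.
  Dee: 1 of 2 neighbours < 2, holds.
  Eli: 1 of 4 neighbours < 3, holds.
  Fay: 1 of 2 neighbours ≥ 1, becomes infected.
  Jo: 1 of 4 neighbours < 4, holds.
Round 5 — checking thresholds:
  Ana: 1 of 3 neighbours < 3, holds.
  Cal: 2 of 3 neighbours ≥ 2, becomes infected.
  Dee: 1 of 2 neighbours < 2, holds.
  Eli: 1 of 4 neighbours < 3, holds.
  Jo: 1 of 4 neighbours < 4, holds.
Round 6 — no new infections; cascade stops.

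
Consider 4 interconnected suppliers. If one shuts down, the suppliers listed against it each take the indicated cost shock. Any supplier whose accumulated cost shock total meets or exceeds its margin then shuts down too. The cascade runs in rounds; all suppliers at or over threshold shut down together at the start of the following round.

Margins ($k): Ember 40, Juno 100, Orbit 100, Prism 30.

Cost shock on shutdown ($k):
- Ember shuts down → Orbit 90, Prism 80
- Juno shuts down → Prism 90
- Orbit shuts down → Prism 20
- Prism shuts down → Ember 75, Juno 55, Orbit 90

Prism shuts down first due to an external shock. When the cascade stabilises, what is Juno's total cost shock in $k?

55

Round 1 — Prism shuts down (initial).
  Ember: +75 → 75 ≥ 40
  Juno: +55 → 55 < 100
  Orbit: +90 → 90 < 100
Round 2 — Ember shuts down.
  Orbit: +90 → 180 ≥ 100
Round 3 — Orbit shuts down.
No further shutdowns.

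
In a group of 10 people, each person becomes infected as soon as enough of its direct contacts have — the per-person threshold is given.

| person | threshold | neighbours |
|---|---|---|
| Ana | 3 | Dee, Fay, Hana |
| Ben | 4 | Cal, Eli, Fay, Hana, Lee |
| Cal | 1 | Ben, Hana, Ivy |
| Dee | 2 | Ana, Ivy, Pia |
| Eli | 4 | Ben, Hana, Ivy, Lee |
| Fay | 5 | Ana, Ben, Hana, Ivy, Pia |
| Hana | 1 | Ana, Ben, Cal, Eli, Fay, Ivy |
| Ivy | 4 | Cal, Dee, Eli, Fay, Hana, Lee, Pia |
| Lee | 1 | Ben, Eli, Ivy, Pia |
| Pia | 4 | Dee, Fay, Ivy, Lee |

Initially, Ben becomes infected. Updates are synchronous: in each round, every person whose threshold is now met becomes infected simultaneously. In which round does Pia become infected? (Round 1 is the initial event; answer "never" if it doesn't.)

Round 1 — Ben becomes infected (initial).
Round 2 — checking thresholds:
  Cal: 1 of 3 neighbours ≥ 1, becomes infected.
  Eli: 1 of 4 neighbours < 4, not yet.
  Fay: 1 of 5 neighbours < 5, not yet.
  Hana: 1 of 6 neighbours ≥ 1, becomes infected.
  Lee: 1 of 4 neighbours ≥ 1, becomes infected.
Round 3 — no new infections; cascade stops.

never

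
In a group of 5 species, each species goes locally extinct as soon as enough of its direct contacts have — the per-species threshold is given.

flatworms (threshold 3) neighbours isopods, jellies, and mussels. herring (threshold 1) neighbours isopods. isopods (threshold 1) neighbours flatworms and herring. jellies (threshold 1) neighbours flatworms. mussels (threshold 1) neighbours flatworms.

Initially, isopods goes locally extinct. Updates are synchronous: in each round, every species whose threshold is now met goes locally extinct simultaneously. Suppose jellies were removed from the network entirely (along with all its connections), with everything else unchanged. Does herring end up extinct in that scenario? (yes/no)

With jellies removed:
Round 1 — isopods goes locally extinct (initial).
Round 2 — checking thresholds:
  flatworms: 1 of 2 neighbours < 3, not yet.
  herring: 1 of 1 neighbours ≥ 1, goes locally extinct.
Round 3 — no new extinctions; cascade stops.

yes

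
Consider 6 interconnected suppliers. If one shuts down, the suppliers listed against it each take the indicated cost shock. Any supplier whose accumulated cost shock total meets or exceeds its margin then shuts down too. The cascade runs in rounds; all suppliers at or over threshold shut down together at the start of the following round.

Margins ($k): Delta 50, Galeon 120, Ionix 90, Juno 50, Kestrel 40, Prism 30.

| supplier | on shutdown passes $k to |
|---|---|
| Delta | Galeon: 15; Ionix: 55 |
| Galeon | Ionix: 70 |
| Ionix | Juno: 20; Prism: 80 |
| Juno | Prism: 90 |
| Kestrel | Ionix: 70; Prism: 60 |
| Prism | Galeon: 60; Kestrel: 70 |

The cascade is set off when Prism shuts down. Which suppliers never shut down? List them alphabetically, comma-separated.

Delta, Galeon, Ionix, Juno

Round 1 — Prism shuts down (initial).
  Galeon: +60 → 60 < 120
  Kestrel: +70 → 70 ≥ 40
Round 2 — Kestrel shuts down.
  Ionix: +70 → 70 < 90
No further shutdowns.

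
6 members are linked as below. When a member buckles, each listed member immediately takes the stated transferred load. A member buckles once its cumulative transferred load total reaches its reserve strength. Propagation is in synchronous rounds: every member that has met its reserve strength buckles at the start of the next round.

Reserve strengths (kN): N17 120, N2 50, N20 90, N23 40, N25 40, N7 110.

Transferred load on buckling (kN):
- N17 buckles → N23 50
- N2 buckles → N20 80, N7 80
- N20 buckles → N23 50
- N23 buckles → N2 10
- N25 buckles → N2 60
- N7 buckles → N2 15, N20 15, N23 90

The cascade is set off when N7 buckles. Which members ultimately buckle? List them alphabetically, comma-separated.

N23, N7

Round 1 — N7 buckles (initial).
  N2: +15 → 15 < 50
  N20: +15 → 15 < 90
  N23: +90 → 90 ≥ 40
Round 2 — N23 buckles.
  N2: +10 → 25 < 50
No further bucklings.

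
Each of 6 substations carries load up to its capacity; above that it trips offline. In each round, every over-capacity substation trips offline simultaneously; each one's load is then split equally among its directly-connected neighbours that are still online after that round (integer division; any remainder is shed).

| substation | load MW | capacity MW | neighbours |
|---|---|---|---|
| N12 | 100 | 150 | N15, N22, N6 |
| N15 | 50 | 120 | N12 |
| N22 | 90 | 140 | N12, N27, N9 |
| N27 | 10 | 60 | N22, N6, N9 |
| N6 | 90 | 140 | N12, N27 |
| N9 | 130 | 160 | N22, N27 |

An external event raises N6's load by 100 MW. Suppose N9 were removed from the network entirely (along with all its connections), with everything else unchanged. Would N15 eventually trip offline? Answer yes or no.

With N9 removed:
Round 1 — N6 at 190 > 140. N6 trips offline.
  N6 sheds 190 MW to N12, N27: 95 each.
    N12: 100+95 = 195 > 150
    N27: 10+95 = 105 > 60
Round 2 — N12, N27 trip offline.
  N12 sheds 195 MW to N15, N22: 97 each (1 lost).
    N15: 50+97 = 147 > 120
    N22: 90+97 = 187 > 140
  N27 sheds 105 MW to N22: 105 each.
    N22: 187+105 = 292 > 140
Round 3 — N15, N22 trip offline.
  N15 sheds 147 MW: no online neighbours, lost.
  N22 sheds 292 MW: no online neighbours, lost.
No further trips.

yes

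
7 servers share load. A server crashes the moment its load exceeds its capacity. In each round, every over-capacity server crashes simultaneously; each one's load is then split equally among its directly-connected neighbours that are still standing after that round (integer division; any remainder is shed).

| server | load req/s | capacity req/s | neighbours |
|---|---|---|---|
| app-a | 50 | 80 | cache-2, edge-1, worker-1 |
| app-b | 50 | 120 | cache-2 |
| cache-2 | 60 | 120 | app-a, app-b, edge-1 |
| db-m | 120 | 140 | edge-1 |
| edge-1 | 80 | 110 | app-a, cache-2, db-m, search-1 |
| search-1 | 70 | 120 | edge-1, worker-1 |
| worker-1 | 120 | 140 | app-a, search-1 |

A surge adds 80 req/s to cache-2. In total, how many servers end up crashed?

Round 1 — cache-2 at 140 > 120. cache-2 crashes.
  cache-2 sheds 140 req/s to app-a, app-b, edge-1: 46 each (2 lost).
    app-a: 50+46 = 96 > 80
    app-b: 50+46 = 96 ≤ 120
    edge-1: 80+46 = 126 > 110
Round 2 — app-a, edge-1 crash.
  app-a sheds 96 req/s to worker-1: 96 each.
    worker-1: 120+96 = 216 > 140
  edge-1 sheds 126 req/s to db-m, search-1: 63 each.
    db-m: 120+63 = 183 > 140
    search-1: 70+63 = 133 > 120
Round 3 — db-m, search-1, worker-1 crash.
  db-m sheds 183 req/s: no online neighbours, lost.
  search-1 sheds 133 req/s: no online neighbours, lost.
  worker-1 sheds 216 req/s: no online neighbours, lost.
No further crashes.

6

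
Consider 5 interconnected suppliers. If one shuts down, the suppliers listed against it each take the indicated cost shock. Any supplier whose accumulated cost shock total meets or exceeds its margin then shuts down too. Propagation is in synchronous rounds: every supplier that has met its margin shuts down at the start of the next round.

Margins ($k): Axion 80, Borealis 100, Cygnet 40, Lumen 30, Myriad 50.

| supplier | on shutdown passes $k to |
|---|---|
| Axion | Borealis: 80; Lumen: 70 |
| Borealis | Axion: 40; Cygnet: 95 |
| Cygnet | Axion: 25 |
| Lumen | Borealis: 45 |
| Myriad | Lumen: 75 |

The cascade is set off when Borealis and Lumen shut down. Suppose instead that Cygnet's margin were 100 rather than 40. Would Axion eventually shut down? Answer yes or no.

With Cygnet's margin at 100:
Round 1 — Borealis, Lumen shut down (initial).
  Axion: +40 → 40 < 80
  Cygnet: +95 → 95 < 100
No further shutdowns.

no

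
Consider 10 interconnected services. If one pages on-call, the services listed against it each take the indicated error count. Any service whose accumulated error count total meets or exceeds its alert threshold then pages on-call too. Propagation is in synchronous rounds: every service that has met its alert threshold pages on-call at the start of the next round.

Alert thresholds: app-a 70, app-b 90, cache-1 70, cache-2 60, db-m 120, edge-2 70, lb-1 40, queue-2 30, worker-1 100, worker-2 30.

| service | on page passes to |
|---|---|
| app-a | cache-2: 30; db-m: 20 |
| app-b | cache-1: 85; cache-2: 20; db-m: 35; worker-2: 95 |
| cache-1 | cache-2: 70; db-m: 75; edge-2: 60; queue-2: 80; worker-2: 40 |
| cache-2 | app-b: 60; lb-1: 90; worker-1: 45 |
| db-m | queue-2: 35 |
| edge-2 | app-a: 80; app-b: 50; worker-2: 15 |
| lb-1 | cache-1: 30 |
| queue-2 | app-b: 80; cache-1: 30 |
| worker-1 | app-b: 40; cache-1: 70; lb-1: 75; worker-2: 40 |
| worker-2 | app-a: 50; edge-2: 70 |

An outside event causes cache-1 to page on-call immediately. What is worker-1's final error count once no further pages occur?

45

Round 1 — cache-1 pages on-call (initial).
  cache-2: +70 → 70 ≥ 60
  db-m: +75 → 75 < 120
  edge-2: +60 → 60 < 70
  queue-2: +80 → 80 ≥ 30
  worker-2: +40 → 40 ≥ 30
Round 2 — cache-2, queue-2, worker-2 page on-call.
  app-a: +50 → 50 < 70
  app-b: +60+80 → 140 ≥ 90
  edge-2: +70 → 130 ≥ 70
  lb-1: +90 → 90 ≥ 40
  worker-1: +45 → 45 < 100
Round 3 — app-b, edge-2, lb-1 page on-call.
  app-a: +80 → 130 ≥ 70
  db-m: +35 → 110 < 120
Round 4 — app-a pages on-call.
  db-m: +20 → 130 ≥ 120
Round 5 — db-m pages on-call.
No further pages.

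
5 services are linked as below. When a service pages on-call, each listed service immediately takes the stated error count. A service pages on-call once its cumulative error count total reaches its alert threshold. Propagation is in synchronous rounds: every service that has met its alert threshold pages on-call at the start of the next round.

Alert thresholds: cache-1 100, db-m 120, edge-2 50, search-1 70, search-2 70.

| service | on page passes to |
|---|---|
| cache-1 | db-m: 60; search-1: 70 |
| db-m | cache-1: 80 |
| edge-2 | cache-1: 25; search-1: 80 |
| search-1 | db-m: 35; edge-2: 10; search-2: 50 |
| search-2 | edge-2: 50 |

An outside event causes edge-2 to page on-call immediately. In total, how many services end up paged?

Round 1 — edge-2 pages on-call (initial).
  cache-1: +25 → 25 < 100
  search-1: +80 → 80 ≥ 70
Round 2 — search-1 pages on-call.
  db-m: +35 → 35 < 120
  search-2: +50 → 50 < 70
No further pages.

2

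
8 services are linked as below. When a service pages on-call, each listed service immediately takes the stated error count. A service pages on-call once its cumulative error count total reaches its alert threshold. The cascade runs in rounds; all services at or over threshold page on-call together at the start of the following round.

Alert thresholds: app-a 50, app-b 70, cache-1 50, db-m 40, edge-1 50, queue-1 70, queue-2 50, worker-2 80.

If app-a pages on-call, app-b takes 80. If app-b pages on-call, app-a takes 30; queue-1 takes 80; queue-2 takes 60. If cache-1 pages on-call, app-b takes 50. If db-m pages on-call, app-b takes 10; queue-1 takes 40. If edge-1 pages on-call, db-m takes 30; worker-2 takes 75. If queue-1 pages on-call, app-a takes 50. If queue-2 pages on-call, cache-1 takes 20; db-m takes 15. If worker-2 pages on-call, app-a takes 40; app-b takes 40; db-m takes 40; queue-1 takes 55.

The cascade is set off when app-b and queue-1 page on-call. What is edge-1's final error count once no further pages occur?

0

Round 1 — app-b, queue-1 page on-call (initial).
  app-a: +30+50 → 80 ≥ 50
  queue-2: +60 → 60 ≥ 50
Round 2 — app-a, queue-2 page on-call.
  cache-1: +20 → 20 < 50
  db-m: +15 → 15 < 40
No further pages.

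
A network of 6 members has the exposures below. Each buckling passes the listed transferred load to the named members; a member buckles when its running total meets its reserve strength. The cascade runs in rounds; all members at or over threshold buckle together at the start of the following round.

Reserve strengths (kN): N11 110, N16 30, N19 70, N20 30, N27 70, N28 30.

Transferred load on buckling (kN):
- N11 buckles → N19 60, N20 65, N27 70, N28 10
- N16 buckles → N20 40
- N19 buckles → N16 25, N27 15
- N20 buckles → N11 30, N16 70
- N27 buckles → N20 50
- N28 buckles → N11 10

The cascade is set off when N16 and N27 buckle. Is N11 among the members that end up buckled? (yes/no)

no

Round 1 — N16, N27 buckle (initial).
  N20: +40+50 → 90 ≥ 30
Round 2 — N20 buckles.
  N11: +30 → 30 < 110
No further bucklings.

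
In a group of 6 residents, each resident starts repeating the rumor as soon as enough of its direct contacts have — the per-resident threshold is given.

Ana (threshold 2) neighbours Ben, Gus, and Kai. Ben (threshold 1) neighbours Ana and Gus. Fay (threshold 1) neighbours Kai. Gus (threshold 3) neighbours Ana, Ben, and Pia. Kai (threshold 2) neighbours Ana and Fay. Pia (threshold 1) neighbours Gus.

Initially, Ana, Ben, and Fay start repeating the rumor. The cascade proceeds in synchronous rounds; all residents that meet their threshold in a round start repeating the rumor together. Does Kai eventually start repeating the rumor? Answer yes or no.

yes

Round 1 — Ana, Ben, Fay start repeating the rumor (initial).
Round 2 — checking thresholds:
  Gus: 2 of 3 neighbours < 3, not yet.
  Kai: 2 of 2 neighbours ≥ 2, starts repeating the rumor.
Round 3 — no new spreads; cascade stops.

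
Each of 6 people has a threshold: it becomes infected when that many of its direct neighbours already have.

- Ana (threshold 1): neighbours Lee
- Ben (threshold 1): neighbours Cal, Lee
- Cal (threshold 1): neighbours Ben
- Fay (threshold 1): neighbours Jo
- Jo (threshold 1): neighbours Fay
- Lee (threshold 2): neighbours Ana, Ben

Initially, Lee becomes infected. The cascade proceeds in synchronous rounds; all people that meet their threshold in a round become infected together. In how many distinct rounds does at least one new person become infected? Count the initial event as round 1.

Round 1 — Lee becomes infected (initial).
Round 2 — checking thresholds:
  Ana: 1 of 1 neighbours ≥ 1, becomes infected.
  Ben: 1 of 2 neighbours ≥ 1, becomes infected.
Round 3 — checking thresholds:
  Cal: 1 of 1 neighbours ≥ 1, becomes infected.
Round 4 — no new infections; cascade stops.

3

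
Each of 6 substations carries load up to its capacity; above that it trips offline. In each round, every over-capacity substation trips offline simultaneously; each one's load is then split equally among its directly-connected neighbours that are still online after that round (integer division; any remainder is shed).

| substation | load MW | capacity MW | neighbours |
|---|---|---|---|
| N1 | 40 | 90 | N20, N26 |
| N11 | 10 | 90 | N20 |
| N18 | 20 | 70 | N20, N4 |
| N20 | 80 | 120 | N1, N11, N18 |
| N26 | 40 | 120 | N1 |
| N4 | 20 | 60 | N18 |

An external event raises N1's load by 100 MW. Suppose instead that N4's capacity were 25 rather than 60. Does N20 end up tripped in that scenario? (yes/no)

With N4's capacity at 25:
Round 1 — N1 at 140 > 90. N1 trips offline.
  N1 sheds 140 MW to N20, N26: 70 each.
    N20: 80+70 = 150 > 120
    N26: 40+70 = 110 ≤ 120
Round 2 — N20 trips offline.
  N20 sheds 150 MW to N11, N18: 75 each.
    N11: 10+75 = 85 ≤ 90
    N18: 20+75 = 95 > 70
Round 3 — N18 trips offline.
  N18 sheds 95 MW to N4: 95 each.
    N4: 20+95 = 115 > 25
Round 4 — N4 trips offline.
  N4 sheds 115 MW: no online neighbours, lost.
No further trips.

yes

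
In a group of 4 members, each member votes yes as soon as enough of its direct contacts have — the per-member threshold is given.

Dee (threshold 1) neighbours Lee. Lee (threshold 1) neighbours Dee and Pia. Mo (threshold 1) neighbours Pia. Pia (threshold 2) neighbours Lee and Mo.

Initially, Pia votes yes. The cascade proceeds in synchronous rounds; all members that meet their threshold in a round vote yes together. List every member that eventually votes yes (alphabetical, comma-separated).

Round 1 — Pia votes yes (initial).
Round 2 — checking thresholds:
  Lee: 1 of 2 neighbours ≥ 1, votes yes.
  Mo: 1 of 1 neighbours ≥ 1, votes yes.
Round 3 — checking thresholds:
  Dee: 1 of 1 neighbours ≥ 1, votes yes.
Round 4 — no new yes votes; cascade stops.

Dee, Lee, Mo, Pia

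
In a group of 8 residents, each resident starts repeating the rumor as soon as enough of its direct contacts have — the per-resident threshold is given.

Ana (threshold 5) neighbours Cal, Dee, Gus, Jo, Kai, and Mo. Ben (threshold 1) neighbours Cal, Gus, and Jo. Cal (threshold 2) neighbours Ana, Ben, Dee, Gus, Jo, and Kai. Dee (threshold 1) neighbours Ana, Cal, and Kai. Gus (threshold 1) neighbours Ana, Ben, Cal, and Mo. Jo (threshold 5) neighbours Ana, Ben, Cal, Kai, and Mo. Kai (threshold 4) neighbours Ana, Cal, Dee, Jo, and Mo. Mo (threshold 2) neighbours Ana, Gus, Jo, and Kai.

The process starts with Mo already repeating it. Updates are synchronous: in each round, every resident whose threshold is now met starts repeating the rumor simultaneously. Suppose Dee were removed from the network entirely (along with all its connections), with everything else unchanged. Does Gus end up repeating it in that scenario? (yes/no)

yes

With Dee removed:
Round 1 — Mo starts repeating the rumor (initial).
Round 2 — checking thresholds:
  Ana: 1 of 5 neighbours < 5, below threshold.
  Gus: 1 of 4 neighbours ≥ 1, starts repeating the rumor.
  Jo: 1 of 5 neighbours < 5, below threshold.
  Kai: 1 of 4 neighbours < 4, below threshold.
Round 3 — checking thresholds:
  Ana: 2 of 5 neighbours < 5, below threshold.
  Ben: 1 of 3 neighbours ≥ 1, starts repeating the rumor.
  Cal: 1 of 5 neighbours < 2, below threshold.
  Jo: 1 of 5 neighbours < 5, below threshold.
  Kai: 1 of 4 neighbours < 4, below threshold.
Round 4 — checking thresholds:
  Ana: 2 of 5 neighbours < 5, below threshold.
  Cal: 2 of 5 neighbours ≥ 2, starts repeating the rumor.
  Jo: 2 of 5 neighbours < 5, below threshold.
  Kai: 1 of 4 neighbours < 4, below threshold.
Round 5 — no new spreads; cascade stops.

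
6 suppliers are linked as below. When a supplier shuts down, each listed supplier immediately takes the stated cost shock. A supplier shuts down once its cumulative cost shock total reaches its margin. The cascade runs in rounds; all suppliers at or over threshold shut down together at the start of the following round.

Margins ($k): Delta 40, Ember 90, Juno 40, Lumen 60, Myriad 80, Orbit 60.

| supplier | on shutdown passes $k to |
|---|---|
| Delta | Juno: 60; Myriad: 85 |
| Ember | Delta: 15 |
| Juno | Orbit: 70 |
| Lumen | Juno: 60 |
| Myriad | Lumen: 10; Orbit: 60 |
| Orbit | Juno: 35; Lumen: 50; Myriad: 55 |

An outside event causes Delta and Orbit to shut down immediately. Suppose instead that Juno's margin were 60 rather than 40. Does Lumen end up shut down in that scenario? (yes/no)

yes

With Juno's margin at 60:
Round 1 — Delta, Orbit shut down (initial).
  Juno: +60+35 → 95 ≥ 60
  Lumen: +50 → 50 < 60
  Myriad: +85+55 → 140 ≥ 80
Round 2 — Juno, Myriad shut down.
  Lumen: +10 → 60 ≥ 60
Round 3 — Lumen shuts down.
No further shutdowns.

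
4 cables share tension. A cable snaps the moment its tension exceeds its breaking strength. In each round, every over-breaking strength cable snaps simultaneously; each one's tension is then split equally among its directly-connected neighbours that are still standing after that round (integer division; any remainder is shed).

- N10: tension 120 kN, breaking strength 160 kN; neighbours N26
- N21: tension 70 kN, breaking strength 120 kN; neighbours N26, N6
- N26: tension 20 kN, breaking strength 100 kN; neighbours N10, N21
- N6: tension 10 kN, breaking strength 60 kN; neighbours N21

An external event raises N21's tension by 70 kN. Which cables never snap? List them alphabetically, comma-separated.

N10, N26

Round 1 — N21 at 140 > 120. N21 snaps.
  N21 sheds 140 kN to N26, N6: 70 each.
    N26: 20+70 = 90 ≤ 100
    N6: 10+70 = 80 > 60
Round 2 — N6 snaps.
  N6 sheds 80 kN: no online neighbours, lost.
No further breaks.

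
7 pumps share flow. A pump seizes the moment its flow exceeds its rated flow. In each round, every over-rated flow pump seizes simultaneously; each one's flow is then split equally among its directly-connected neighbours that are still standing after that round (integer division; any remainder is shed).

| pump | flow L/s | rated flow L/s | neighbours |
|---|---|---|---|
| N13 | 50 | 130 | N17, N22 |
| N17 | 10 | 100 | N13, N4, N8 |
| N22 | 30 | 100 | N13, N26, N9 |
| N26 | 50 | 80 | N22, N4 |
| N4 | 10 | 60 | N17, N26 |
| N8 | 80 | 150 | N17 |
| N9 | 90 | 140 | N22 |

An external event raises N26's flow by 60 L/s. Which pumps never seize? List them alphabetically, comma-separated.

N13, N17, N22, N8, N9

Round 1 — N26 at 110 > 80. N26 seizes.
  N26 sheds 110 L/s to N22, N4: 55 each.
    N22: 30+55 = 85 ≤ 100
    N4: 10+55 = 65 > 60
Round 2 — N4 seizes.
  N4 sheds 65 L/s to N17: 65 each.
    N17: 10+65 = 75 ≤ 100
No further seizures.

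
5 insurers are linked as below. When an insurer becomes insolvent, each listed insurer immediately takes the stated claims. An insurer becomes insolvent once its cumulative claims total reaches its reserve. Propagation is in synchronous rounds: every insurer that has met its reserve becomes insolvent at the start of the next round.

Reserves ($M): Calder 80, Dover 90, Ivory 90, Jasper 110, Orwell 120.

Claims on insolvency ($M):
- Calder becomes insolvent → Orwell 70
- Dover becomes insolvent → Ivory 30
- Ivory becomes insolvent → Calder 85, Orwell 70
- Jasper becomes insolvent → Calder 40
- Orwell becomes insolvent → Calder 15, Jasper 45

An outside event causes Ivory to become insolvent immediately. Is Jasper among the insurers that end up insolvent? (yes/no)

no

Round 1 — Ivory becomes insolvent (initial).
  Calder: +85 → 85 ≥ 80
  Orwell: +70 → 70 < 120
Round 2 — Calder becomes insolvent.
  Orwell: +70 → 140 ≥ 120
Round 3 — Orwell becomes insolvent.
  Jasper: +45 → 45 < 110
No further insolvencies.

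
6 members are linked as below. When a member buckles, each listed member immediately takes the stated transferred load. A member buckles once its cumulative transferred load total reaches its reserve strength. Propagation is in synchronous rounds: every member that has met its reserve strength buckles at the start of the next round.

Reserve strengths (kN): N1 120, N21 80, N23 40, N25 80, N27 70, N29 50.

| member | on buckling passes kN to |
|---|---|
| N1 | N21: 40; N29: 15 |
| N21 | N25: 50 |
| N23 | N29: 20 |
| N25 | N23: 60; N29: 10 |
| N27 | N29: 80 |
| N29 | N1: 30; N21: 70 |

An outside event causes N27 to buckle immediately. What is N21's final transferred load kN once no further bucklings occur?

Round 1 — N27 buckles (initial).
  N29: +80 → 80 ≥ 50
Round 2 — N29 buckles.
  N1: +30 → 30 < 120
  N21: +70 → 70 < 80
No further bucklings.

70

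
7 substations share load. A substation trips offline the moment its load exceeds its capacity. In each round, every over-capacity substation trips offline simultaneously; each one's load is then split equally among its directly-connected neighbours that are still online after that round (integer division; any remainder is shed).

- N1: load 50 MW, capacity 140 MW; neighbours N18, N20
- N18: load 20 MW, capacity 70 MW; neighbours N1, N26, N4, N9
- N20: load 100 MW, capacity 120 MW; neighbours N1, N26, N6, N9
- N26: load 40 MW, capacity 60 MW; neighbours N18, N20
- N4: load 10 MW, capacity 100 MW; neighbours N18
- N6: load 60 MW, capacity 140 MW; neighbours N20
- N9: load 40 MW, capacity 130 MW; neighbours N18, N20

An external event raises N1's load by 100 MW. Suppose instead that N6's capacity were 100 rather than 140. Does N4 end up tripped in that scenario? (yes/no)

With N6's capacity at 100:
Round 1 — N1 at 150 > 140. N1 trips offline.
  N1 sheds 150 MW to N18, N20: 75 each.
    N18: 20+75 = 95 > 70
    N20: 100+75 = 175 > 120
Round 2 — N18, N20 trip offline.
  N18 sheds 95 MW to N26, N4, N9: 31 each (2 lost).
    N26: 40+31 = 71 > 60
    N4: 10+31 = 41 ≤ 100
    N9: 40+31 = 71 ≤ 130
  N20 sheds 175 MW to N26, N6, N9: 58 each (1 lost).
    N26: 71+58 = 129 > 60
    N6: 60+58 = 118 > 100
    N9: 71+58 = 129 ≤ 130
Round 3 — N26, N6 trip offline.
  N26 sheds 129 MW: no online neighbours, lost.
  N6 sheds 118 MW: no online neighbours, lost.
No further trips.

no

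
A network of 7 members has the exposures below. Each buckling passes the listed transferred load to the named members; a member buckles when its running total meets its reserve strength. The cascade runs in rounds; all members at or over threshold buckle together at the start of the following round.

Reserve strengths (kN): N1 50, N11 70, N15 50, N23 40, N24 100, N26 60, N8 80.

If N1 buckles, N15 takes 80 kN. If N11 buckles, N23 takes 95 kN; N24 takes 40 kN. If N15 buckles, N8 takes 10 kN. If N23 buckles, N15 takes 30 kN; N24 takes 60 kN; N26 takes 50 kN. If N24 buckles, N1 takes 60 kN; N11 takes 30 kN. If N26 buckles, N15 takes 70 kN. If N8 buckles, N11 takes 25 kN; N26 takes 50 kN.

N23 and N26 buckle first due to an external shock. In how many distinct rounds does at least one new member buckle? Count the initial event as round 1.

Round 1 — N23, N26 buckle (initial).
  N15: +30+70 → 100 ≥ 50
  N24: +60 → 60 < 100
Round 2 — N15 buckles.
  N8: +10 → 10 < 80
No further bucklings.

2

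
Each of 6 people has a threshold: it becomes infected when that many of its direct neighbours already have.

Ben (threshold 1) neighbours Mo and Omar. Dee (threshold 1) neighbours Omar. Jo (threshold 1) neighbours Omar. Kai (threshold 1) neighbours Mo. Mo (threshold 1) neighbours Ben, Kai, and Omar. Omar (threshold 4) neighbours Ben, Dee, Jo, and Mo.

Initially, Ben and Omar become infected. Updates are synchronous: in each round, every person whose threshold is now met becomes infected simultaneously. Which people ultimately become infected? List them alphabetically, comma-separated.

Round 1 — Ben, Omar become infected (initial).
Round 2 — checking thresholds:
  Dee: 1 of 1 neighbours ≥ 1, becomes infected.
  Jo: 1 of 1 neighbours ≥ 1, becomes infected.
  Mo: 2 of 3 neighbours ≥ 1, becomes infected.
Round 3 — checking thresholds:
  Kai: 1 of 1 neighbours ≥ 1, becomes infected.
Round 4 — no new infections; cascade stops.

Ben, Dee, Jo, Kai, Mo, Omar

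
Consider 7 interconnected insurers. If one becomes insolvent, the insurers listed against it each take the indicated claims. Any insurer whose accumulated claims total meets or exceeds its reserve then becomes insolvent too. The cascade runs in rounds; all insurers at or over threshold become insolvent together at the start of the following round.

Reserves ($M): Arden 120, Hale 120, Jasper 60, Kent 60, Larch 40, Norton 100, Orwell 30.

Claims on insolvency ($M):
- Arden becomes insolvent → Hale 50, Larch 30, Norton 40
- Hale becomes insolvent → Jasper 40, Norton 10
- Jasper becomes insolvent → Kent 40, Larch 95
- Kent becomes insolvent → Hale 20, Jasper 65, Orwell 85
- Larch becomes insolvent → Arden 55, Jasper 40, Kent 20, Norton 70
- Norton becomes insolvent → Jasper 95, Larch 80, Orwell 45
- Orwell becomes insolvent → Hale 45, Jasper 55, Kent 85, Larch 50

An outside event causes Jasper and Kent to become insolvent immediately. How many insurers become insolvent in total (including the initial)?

Round 1 — Jasper, Kent become insolvent (initial).
  Hale: +20 → 20 < 120
  Larch: +95 → 95 ≥ 40
  Orwell: +85 → 85 ≥ 30
Round 2 — Larch, Orwell become insolvent.
  Arden: +55 → 55 < 120
  Hale: +45 → 65 < 120
  Norton: +70 → 70 < 100
No further insolvencies.

4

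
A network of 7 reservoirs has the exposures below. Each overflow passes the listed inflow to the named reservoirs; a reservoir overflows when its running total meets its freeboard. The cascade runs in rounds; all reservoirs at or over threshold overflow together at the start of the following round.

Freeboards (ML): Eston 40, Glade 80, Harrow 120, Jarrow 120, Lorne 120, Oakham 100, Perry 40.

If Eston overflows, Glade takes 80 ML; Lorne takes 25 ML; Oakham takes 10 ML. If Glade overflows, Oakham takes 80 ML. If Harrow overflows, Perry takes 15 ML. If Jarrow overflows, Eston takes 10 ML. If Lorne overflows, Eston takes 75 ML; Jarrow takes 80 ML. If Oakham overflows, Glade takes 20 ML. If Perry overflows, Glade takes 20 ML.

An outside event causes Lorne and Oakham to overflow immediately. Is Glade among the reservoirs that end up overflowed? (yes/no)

Round 1 — Lorne, Oakham overflow (initial).
  Eston: +75 → 75 ≥ 40
  Glade: +20 → 20 < 80
  Jarrow: +80 → 80 < 120
Round 2 — Eston overflows.
  Glade: +80 → 100 ≥ 80
Round 3 — Glade overflows.
No further overflows.

yes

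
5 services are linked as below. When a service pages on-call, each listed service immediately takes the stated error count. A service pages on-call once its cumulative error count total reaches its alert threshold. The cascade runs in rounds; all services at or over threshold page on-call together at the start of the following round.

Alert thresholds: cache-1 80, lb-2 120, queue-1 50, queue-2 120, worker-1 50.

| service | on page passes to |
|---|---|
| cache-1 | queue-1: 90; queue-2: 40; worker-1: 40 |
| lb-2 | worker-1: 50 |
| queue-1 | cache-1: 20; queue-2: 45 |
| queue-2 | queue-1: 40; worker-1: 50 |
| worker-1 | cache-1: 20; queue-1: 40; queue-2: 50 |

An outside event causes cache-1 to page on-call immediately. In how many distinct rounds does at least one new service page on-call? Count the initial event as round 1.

Round 1 — cache-1 pages on-call (initial).
  queue-1: +90 → 90 ≥ 50
  queue-2: +40 → 40 < 120
  worker-1: +40 → 40 < 50
Round 2 — queue-1 pages on-call.
  queue-2: +45 → 85 < 120
No further pages.

2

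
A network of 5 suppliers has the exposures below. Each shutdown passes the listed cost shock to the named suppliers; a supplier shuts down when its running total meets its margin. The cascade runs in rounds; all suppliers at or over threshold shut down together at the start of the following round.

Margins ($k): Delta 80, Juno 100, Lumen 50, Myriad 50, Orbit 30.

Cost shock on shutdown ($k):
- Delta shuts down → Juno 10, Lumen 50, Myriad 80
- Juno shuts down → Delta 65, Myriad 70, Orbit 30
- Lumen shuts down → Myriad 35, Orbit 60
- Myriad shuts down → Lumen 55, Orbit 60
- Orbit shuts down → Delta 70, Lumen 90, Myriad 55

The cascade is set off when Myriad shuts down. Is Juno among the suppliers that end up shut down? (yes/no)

Round 1 — Myriad shuts down (initial).
  Lumen: +55 → 55 ≥ 50
  Orbit: +60 → 60 ≥ 30
Round 2 — Lumen, Orbit shut down.
  Delta: +70 → 70 < 80
No further shutdowns.

no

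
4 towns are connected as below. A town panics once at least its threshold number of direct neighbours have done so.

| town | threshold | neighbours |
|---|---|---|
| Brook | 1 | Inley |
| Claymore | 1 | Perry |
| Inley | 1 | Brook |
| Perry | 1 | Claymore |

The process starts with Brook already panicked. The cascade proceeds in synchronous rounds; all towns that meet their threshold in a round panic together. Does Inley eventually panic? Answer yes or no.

yes

Round 1 — Brook panics (initial).
Round 2 — checking thresholds:
  Inley: 1 of 1 neighbours ≥ 1, panics.
Round 3 — no new panics; cascade stops.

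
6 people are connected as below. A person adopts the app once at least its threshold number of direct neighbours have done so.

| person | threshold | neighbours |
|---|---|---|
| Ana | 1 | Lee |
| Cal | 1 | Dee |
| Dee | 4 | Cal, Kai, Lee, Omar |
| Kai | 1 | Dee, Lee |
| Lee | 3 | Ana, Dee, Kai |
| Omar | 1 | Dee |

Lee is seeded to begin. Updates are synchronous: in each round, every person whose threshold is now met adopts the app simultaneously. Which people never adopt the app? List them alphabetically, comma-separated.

Cal, Dee, Omar

Round 1 — Lee adopts the app (initial).
Round 2 — checking thresholds:
  Ana: 1 of 1 neighbours ≥ 1, adopts the app.
  Dee: 1 of 4 neighbours < 4, not yet.
  Kai: 1 of 2 neighbours ≥ 1, adopts the app.
Round 3 — no new adoptions; cascade stops.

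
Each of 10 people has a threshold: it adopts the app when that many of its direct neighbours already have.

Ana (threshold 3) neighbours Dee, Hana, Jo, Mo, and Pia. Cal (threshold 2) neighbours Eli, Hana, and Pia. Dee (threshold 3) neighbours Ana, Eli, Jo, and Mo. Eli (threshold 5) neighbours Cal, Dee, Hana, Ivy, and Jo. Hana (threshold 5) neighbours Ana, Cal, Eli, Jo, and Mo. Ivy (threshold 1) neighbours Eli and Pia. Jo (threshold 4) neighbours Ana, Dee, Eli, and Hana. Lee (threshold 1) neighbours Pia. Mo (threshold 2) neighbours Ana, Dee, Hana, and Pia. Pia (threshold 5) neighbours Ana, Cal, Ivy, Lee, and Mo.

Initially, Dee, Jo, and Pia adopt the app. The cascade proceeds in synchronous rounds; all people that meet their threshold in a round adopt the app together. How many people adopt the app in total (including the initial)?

7

Round 1 — Dee, Jo, Pia adopt the app (initial).
Round 2 — checking thresholds:
  Ana: 3 of 5 neighbours ≥ 3, adopts the app.
  Cal: 1 of 3 neighbours < 2, not yet.
  Eli: 2 of 5 neighbours < 5, not yet.
  Hana: 1 of 5 neighbours < 5, not yet.
  Ivy: 1 of 2 neighbours ≥ 1, adopts the app.
  Lee: 1 of 1 neighbours ≥ 1, adopts the app.
  Mo: 2 of 4 neighbours ≥ 2, adopts the app.
Round 3 — no new adoptions; cascade stops.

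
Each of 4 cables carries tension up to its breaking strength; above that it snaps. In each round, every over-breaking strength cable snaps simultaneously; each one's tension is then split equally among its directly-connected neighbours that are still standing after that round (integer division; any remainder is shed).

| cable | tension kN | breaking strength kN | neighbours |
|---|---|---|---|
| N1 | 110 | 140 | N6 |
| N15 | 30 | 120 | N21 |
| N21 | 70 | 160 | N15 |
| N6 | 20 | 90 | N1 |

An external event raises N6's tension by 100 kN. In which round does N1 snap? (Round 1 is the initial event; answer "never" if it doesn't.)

Round 1 — N6 at 120 > 90. N6 snaps.
  N6 sheds 120 kN to N1: 120 each.
    N1: 110+120 = 230 > 140
Round 2 — N1 snaps.
  N1 sheds 230 kN: no online neighbours, lost.
No further breaks.

2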